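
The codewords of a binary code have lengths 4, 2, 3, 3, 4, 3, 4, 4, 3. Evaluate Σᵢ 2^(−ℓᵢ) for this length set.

1

With common denominator 2^4 = 16: Σ 2^(−ℓᵢ) = 1/16 + 4/16 + 2/16 + 2/16 + 1/16 + 2/16 + 1/16 + 1/16 + 2/16 = 16/16 = 1.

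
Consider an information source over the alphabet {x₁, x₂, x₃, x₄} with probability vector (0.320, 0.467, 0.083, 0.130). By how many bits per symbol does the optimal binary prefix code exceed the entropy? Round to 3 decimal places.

Entropy H = −Σ p log₂ p ≈ 1.7197 bits.
Huffman merges: 83/1000+13/100→213/1000; 213/1000+8/25→533/1000; 467/1000+533/1000→1. L = 873/500 ≈ 1.7460.
L − H = 1.7460 − 1.7197 = 0.026 bits.

0.026 bits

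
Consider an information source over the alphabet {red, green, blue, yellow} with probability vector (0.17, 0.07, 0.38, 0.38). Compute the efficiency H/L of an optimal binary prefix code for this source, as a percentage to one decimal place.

Entropy H = −Σ p log₂ p ≈ 1.7640 bits.
Huffman merges: 7/100+17/100→6/25; 6/25+19/50→31/50; 19/50+31/50→1. L = 93/50 ≈ 1.8600.
Efficiency = H/L = 1.7640/1.8600 = 94.8%.

94.8%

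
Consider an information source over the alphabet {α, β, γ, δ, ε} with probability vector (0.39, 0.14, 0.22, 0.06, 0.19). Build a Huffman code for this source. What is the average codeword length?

Repeatedly combine the two least-probable nodes; the expected code length is the sum of the merged weights.
merge 3/50 + 7/50 → 1/5
merge 19/100 + 1/5 → 39/100
merge 11/50 + 39/100 → 61/100
merge 39/100 + 61/100 → 1
L = 1/5 + 39/100 + 61/100 + 1 = 11/5 = 2.2 bits/symbol.

2.2 bits/symbol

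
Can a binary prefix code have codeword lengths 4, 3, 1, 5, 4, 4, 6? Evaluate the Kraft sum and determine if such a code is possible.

With common denominator 2^6 = 64: Σ 2^(−ℓᵢ) = 4/64 + 8/64 + 32/64 + 2/64 + 4/64 + 4/64 + 1/64 = 55/64 = 0.859375.
Kraft's inequality requires Σ ≤ 1; here Σ = 0.859375 ≤ 1, so such a prefix code exists.

0.859375; yes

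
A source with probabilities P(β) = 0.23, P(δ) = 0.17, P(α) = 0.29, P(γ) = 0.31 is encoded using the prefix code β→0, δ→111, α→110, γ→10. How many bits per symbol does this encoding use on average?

2.23 bits/symbol

L̄ = Σ pᵢ·ℓᵢ = 0.23·1 + 0.17·3 + 0.29·3 + 0.31·2 = 2.23 bits/symbol.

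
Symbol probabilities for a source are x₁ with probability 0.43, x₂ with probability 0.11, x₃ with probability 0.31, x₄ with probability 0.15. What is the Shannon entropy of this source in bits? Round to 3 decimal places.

H = −Σ pᵢ log₂ pᵢ.
−0.43·log₂(0.43) = 0.5236
−0.11·log₂(0.11) = 0.3503
−0.31·log₂(0.31) = 0.5238
−0.15·log₂(0.15) = 0.4105
Sum ≈ 1.8082 → 1.808 bits.

1.808 bits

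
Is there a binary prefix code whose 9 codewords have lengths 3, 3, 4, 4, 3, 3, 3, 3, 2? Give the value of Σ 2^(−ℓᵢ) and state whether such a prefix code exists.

1.125; no

With common denominator 2^4 = 16: Σ 2^(−ℓᵢ) = 2/16 + 2/16 + 1/16 + 1/16 + 2/16 + 2/16 + 2/16 + 2/16 + 4/16 = 18/16 = 1.125.
Kraft's inequality requires Σ ≤ 1; here Σ = 1.125 > 1, so no such prefix code exists.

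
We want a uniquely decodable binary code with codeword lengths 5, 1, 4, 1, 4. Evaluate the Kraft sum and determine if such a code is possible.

With common denominator 2^5 = 32: Σ 2^(−ℓᵢ) = 1/32 + 16/32 + 2/32 + 16/32 + 2/32 = 37/32 = 1.15625.
Kraft's inequality requires Σ ≤ 1; here Σ = 1.15625 > 1, so no such prefix code exists.

1.15625; no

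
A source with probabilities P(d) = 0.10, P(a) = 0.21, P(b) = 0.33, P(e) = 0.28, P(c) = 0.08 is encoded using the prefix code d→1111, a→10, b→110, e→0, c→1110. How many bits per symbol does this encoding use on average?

2.41 bits/symbol

L̄ = Σ pᵢ·ℓᵢ = 0.10·4 + 0.21·2 + 0.33·3 + 0.28·1 + 0.08·4 = 2.41 bits/symbol.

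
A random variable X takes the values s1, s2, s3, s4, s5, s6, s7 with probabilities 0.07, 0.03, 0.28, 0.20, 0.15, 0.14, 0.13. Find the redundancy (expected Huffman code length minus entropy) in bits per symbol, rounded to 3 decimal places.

0.031 bits

Entropy H = −Σ p log₂ p ≈ 2.5892 bits.
Huffman merges: 3/100+7/100→1/10; 1/10+13/100→23/100; 7/50+3/20→29/100; 1/5+23/100→43/100; 7/25+29/100→57/100; 43/100+57/100→1. L = 131/50 ≈ 2.6200.
L − H = 2.6200 − 2.5892 = 0.031 bits.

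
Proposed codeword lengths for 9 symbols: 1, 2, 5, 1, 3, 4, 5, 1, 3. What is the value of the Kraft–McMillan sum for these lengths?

With common denominator 2^5 = 32: Σ 2^(−ℓᵢ) = 16/32 + 8/32 + 1/32 + 16/32 + 4/32 + 2/32 + 1/32 + 16/32 + 4/32 = 68/32 = 2.125.

2.125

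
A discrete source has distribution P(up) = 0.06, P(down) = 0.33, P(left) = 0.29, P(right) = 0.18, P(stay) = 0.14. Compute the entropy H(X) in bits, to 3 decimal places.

H = −Σ pᵢ log₂ pᵢ.
−0.06·log₂(0.06) = 0.2435
−0.33·log₂(0.33) = 0.5278
−0.29·log₂(0.29) = 0.5179
−0.18·log₂(0.18) = 0.4453
−0.14·log₂(0.14) = 0.3971
Sum ≈ 2.1317 → 2.132 bits.

2.132 bits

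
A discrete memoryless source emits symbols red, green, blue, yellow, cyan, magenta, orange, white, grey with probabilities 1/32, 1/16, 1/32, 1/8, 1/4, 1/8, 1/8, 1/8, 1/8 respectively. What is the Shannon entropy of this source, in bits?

2.9375 bits

Each probability is a power of 1/2, so log₂(1/p) is an integer.
H = Σ p·log₂(1/p) = 1/32·5 + 1/16·4 + 1/32·5 + 1/8·3 + 1/4·2 + 1/8·3 + 1/8·3 + 1/8·3 + 1/8·3 = 2.9375 bits.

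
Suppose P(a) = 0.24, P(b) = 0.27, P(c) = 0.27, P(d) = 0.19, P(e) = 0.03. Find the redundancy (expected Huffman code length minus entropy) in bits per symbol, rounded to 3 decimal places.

0.099 bits

Entropy H = −Σ p log₂ p ≈ 2.1212 bits.
Huffman merges: 3/100+19/100→11/50; 11/50+6/25→23/50; 27/100+27/100→27/50; 23/50+27/50→1. L = 111/50 ≈ 2.2200.
L − H = 2.2200 − 2.1212 = 0.099 bits.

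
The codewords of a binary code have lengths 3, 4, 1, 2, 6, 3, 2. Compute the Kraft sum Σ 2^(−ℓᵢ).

1.328125

With common denominator 2^6 = 64: Σ 2^(−ℓᵢ) = 8/64 + 4/64 + 32/64 + 16/64 + 1/64 + 8/64 + 16/64 = 85/64 = 1.328125.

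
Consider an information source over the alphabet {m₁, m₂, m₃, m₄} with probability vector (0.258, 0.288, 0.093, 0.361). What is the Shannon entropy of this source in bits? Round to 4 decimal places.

H = −Σ pᵢ log₂ pᵢ.
−0.258·log₂(0.258) = 0.5043
−0.288·log₂(0.288) = 0.5172
−0.093·log₂(0.093) = 0.3187
−0.361·log₂(0.361) = 0.5306
Sum ≈ 1.8708 → 1.8708 bits.

1.8708 bits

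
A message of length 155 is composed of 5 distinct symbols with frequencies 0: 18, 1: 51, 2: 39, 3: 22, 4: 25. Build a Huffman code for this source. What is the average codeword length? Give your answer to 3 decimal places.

Probabilities are the counts divided by 155.
Repeatedly combine the two least-probable nodes; the expected code length is the sum of the merged weights.
merge 18/155 + 22/155 → 8/31
merge 5/31 + 39/155 → 64/155
merge 8/31 + 51/155 → 91/155
merge 64/155 + 91/155 → 1
L = 8/31 + 64/155 + 91/155 + 1 = 70/31 ≈ 2.258 bits/symbol.

2.258 bits/symbol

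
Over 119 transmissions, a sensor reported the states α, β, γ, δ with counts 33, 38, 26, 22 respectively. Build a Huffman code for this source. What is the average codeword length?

2 bits/symbol

Probabilities are the counts divided by 119.
Repeatedly combine the two least-probable nodes; the expected code length is the sum of the merged weights.
merge 22/119 + 26/119 → 48/119
merge 33/119 + 38/119 → 71/119
merge 48/119 + 71/119 → 1
L = 48/119 + 71/119 + 1 = 2 bits/symbol.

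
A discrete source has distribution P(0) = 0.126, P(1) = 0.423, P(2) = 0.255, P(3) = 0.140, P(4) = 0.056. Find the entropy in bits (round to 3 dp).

H = −Σ pᵢ log₂ pᵢ.
−0.126·log₂(0.126) = 0.3766
−0.423·log₂(0.423) = 0.5251
−0.255·log₂(0.255) = 0.5027
−0.140·log₂(0.140) = 0.3971
−0.056·log₂(0.056) = 0.2329
Sum ≈ 2.0343 → 2.034 bits.

2.034 bits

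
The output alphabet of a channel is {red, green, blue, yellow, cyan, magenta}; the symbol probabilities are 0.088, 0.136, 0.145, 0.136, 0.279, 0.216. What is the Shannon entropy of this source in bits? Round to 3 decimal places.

2.487 bits

H = −Σ pᵢ log₂ pᵢ.
−0.088·log₂(0.088) = 0.3086
−0.136·log₂(0.136) = 0.3915
−0.145·log₂(0.145) = 0.4040
−0.136·log₂(0.136) = 0.3915
−0.279·log₂(0.279) = 0.5138
−0.216·log₂(0.216) = 0.4776
Sum ≈ 2.4868 → 2.487 bits.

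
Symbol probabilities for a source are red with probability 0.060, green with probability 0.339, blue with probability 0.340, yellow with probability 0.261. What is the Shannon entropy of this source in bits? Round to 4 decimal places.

1.8076 bits

H = −Σ pᵢ log₂ pᵢ.
−0.060·log₂(0.060) = 0.2435
−0.339·log₂(0.339) = 0.5291
−0.340·log₂(0.340) = 0.5292
−0.261·log₂(0.261) = 0.5058
Sum ≈ 1.8076 → 1.8076 bits.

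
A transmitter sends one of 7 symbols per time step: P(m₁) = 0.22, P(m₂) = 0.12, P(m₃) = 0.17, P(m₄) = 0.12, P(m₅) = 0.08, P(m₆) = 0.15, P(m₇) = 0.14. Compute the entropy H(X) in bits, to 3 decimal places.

H = −Σ pᵢ log₂ pᵢ.
−0.22·log₂(0.22) = 0.4806
−0.12·log₂(0.12) = 0.3671
−0.17·log₂(0.17) = 0.4346
−0.12·log₂(0.12) = 0.3671
−0.08·log₂(0.08) = 0.2915
−0.15·log₂(0.15) = 0.4105
−0.14·log₂(0.14) = 0.3971
Sum ≈ 2.7485 → 2.748 bits.

2.748 bits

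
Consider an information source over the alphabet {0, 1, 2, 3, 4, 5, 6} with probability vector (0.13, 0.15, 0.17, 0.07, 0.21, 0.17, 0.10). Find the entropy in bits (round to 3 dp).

2.736 bits

H = −Σ pᵢ log₂ pᵢ.
−0.13·log₂(0.13) = 0.3826
−0.15·log₂(0.15) = 0.4105
−0.17·log₂(0.17) = 0.4346
−0.07·log₂(0.07) = 0.2686
−0.21·log₂(0.21) = 0.4728
−0.17·log₂(0.17) = 0.4346
−0.10·log₂(0.10) = 0.3322
Sum ≈ 2.7359 → 2.736 bits.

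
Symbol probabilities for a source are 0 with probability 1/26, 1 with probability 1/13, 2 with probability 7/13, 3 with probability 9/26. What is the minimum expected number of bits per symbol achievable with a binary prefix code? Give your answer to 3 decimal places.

Repeatedly combine the two least-probable nodes; the expected code length is the sum of the merged weights.
merge 1/26 + 1/13 → 3/26
merge 3/26 + 9/26 → 6/13
merge 6/13 + 7/13 → 1
L = 3/26 + 6/13 + 1 = 41/26 ≈ 1.577 bits/symbol.

1.577 bits/symbol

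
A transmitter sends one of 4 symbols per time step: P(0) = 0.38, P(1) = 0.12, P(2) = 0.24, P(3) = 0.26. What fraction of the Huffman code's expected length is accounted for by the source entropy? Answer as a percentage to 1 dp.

Entropy H = −Σ p log₂ p ≈ 1.8969 bits.
Huffman merges: 3/25+6/25→9/25; 13/50+9/25→31/50; 19/50+31/50→1. L = 99/50 ≈ 1.9800.
Efficiency = H/L = 1.8969/1.9800 = 95.8%.

95.8%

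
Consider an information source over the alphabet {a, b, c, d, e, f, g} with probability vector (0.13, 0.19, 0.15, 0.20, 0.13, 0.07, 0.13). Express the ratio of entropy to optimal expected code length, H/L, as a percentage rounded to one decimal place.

Entropy H = −Σ p log₂ p ≈ 2.7466 bits.
Huffman merges: 7/100+13/100→1/5; 13/100+13/100→13/50; 3/20+19/100→17/50; 1/5+1/5→2/5; 13/50+17/50→3/5; 2/5+3/5→1. L = 14/5 ≈ 2.8000.
Efficiency = H/L = 2.7466/2.8000 = 98.1%.

98.1%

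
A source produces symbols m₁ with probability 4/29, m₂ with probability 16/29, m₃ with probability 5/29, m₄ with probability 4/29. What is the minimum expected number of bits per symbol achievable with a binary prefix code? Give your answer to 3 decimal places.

1.724 bits/symbol

Repeatedly combine the two least-probable nodes; the expected code length is the sum of the merged weights.
merge 4/29 + 4/29 → 8/29
merge 5/29 + 8/29 → 13/29
merge 13/29 + 16/29 → 1
L = 8/29 + 13/29 + 1 = 50/29 ≈ 1.724 bits/symbol.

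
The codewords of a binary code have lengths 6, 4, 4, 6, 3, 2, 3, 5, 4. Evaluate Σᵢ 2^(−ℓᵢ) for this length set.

With common denominator 2^6 = 64: Σ 2^(−ℓᵢ) = 1/64 + 4/64 + 4/64 + 1/64 + 8/64 + 16/64 + 8/64 + 2/64 + 4/64 = 48/64 = 0.75.

0.75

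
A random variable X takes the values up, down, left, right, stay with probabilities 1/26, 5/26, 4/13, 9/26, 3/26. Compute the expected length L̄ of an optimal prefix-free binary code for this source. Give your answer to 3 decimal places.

2.154 bits/symbol

Repeatedly combine the two least-probable nodes; the expected code length is the sum of the merged weights.
merge 1/26 + 3/26 → 2/13
merge 2/13 + 5/26 → 9/26
merge 4/13 + 9/26 → 17/26
merge 9/26 + 17/26 → 1
L = 2/13 + 9/26 + 17/26 + 1 = 28/13 ≈ 2.154 bits/symbol.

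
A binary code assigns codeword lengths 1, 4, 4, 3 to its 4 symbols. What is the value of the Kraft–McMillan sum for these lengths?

With common denominator 2^4 = 16: Σ 2^(−ℓᵢ) = 8/16 + 1/16 + 1/16 + 2/16 = 12/16 = 0.75.

0.75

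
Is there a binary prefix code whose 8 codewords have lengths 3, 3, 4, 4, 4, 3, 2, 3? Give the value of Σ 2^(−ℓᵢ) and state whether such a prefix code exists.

With common denominator 2^4 = 16: Σ 2^(−ℓᵢ) = 2/16 + 2/16 + 1/16 + 1/16 + 1/16 + 2/16 + 4/16 + 2/16 = 15/16 = 0.9375.
Kraft's inequality requires Σ ≤ 1; here Σ = 0.9375 ≤ 1, so such a prefix code exists.

0.9375; yes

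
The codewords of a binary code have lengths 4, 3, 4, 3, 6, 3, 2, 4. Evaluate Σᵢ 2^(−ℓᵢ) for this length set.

0.828125

With common denominator 2^6 = 64: Σ 2^(−ℓᵢ) = 4/64 + 8/64 + 4/64 + 8/64 + 1/64 + 8/64 + 16/64 + 4/64 = 53/64 = 0.828125.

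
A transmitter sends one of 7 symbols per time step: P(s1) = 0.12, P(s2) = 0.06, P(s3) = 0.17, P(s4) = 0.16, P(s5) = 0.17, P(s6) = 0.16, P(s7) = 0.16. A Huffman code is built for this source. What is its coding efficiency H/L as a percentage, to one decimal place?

Entropy H = −Σ p log₂ p ≈ 2.7488 bits.
Huffman merges: 3/50+3/25→9/50; 4/25+4/25→8/25; 4/25+17/100→33/100; 17/100+9/50→7/20; 8/25+33/100→13/20; 7/20+13/20→1. L = 283/100 ≈ 2.8300.
Efficiency = H/L = 2.7488/2.8300 = 97.1%.

97.1%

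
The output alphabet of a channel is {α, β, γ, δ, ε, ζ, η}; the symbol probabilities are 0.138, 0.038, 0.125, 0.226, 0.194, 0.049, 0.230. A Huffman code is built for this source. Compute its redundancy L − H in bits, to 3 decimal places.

Entropy H = −Σ p log₂ p ≈ 2.5933 bits.
Huffman merges: 19/500+49/1000→87/1000; 87/1000+1/8→53/250; 69/500+97/500→83/250; 53/250+113/500→219/500; 23/100+83/250→281/500; 219/500+281/500→1. L = 2631/1000 ≈ 2.6310.
L − H = 2.6310 − 2.5933 = 0.038 bits.

0.038 bits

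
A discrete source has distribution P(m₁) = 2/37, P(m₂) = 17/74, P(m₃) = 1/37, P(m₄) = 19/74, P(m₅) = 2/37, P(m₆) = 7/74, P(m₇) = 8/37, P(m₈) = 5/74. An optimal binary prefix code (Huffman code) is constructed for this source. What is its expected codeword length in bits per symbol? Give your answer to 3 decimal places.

2.676 bits/symbol

Repeatedly combine the two least-probable nodes; the expected code length is the sum of the merged weights.
merge 1/37 + 2/37 → 3/37
merge 2/37 + 5/74 → 9/74
merge 3/37 + 7/74 → 13/74
merge 9/74 + 13/74 → 11/37
merge 8/37 + 17/74 → 33/74
merge 19/74 + 11/37 → 41/74
merge 33/74 + 41/74 → 1
L = 3/37 + 9/74 + 13/74 + 11/37 + 33/74 + 41/74 + 1 = 99/37 ≈ 2.676 bits/symbol.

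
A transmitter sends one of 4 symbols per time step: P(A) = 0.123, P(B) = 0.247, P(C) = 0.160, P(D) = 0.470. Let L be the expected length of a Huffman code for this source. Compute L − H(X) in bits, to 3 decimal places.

Entropy H = −Σ p log₂ p ≈ 1.8051 bits.
Huffman merges: 123/1000+4/25→283/1000; 247/1000+283/1000→53/100; 47/100+53/100→1. L = 1813/1000 ≈ 1.8130.
L − H = 1.8130 − 1.8051 = 0.008 bits.

0.008 bits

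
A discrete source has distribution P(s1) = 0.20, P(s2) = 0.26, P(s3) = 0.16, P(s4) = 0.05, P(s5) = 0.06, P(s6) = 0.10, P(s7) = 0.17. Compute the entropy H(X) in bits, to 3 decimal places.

H = −Σ pᵢ log₂ pᵢ.
−0.20·log₂(0.20) = 0.4644
−0.26·log₂(0.26) = 0.5053
−0.16·log₂(0.16) = 0.4230
−0.05·log₂(0.05) = 0.2161
−0.06·log₂(0.06) = 0.2435
−0.10·log₂(0.10) = 0.3322
−0.17·log₂(0.17) = 0.4346
Sum ≈ 2.6191 → 2.619 bits.

2.619 bits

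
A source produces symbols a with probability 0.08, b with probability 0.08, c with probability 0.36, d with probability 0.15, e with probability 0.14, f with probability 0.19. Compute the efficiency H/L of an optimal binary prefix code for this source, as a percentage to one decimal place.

Entropy H = −Σ p log₂ p ≈ 2.3765 bits.
Huffman merges: 2/25+2/25→4/25; 7/50+3/20→29/100; 4/25+19/100→7/20; 29/100+7/20→16/25; 9/25+16/25→1. L = 61/25 ≈ 2.4400.
Efficiency = H/L = 2.3765/2.4400 = 97.4%.

97.4%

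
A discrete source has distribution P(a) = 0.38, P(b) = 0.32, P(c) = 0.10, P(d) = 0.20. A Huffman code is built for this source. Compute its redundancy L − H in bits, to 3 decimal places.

Entropy H = −Σ p log₂ p ≈ 1.8531 bits.
Huffman merges: 1/10+1/5→3/10; 3/10+8/25→31/50; 19/50+31/50→1. L = 48/25 ≈ 1.9200.
L − H = 1.9200 − 1.8531 = 0.067 bits.

0.067 bits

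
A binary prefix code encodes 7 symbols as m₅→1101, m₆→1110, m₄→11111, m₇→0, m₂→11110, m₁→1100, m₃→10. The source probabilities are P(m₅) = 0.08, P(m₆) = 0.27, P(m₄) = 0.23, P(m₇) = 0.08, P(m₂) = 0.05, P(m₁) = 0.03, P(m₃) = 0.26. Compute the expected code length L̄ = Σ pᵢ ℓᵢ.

L̄ = Σ pᵢ·ℓᵢ = 0.08·4 + 0.27·4 + 0.23·5 + 0.08·1 + 0.05·5 + 0.03·4 + 0.26·2 = 3.52 bits/symbol.

3.52 bits/symbol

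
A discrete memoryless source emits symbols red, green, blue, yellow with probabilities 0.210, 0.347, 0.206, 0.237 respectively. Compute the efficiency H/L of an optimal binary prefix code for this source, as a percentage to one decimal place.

98.2%

Entropy H = −Σ p log₂ p ≈ 1.9645 bits.
Huffman merges: 103/500+21/100→52/125; 237/1000+347/1000→73/125; 52/125+73/125→1. L = 2 ≈ 2.0000.
Efficiency = H/L = 1.9645/2.0000 = 98.2%.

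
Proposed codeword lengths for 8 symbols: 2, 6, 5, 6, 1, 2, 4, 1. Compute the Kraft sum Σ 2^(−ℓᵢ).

1.625

With common denominator 2^6 = 64: Σ 2^(−ℓᵢ) = 16/64 + 1/64 + 2/64 + 1/64 + 32/64 + 16/64 + 4/64 + 32/64 = 104/64 = 1.625.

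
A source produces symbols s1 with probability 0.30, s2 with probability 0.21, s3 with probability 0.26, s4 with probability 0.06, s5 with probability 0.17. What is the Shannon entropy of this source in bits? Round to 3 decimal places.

H = −Σ pᵢ log₂ pᵢ.
−0.30·log₂(0.30) = 0.5211
−0.21·log₂(0.21) = 0.4728
−0.26·log₂(0.26) = 0.5053
−0.06·log₂(0.06) = 0.2435
−0.17·log₂(0.17) = 0.4346
Sum ≈ 2.1773 → 2.177 bits.

2.177 bits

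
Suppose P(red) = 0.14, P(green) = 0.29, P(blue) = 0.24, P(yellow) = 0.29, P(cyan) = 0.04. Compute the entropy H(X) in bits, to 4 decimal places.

H = −Σ pᵢ log₂ pᵢ.
−0.14·log₂(0.14) = 0.3971
−0.29·log₂(0.29) = 0.5179
−0.24·log₂(0.24) = 0.4941
−0.29·log₂(0.29) = 0.5179
−0.04·log₂(0.04) = 0.1858
Sum ≈ 2.1128 → 2.1128 bits.

2.1128 bits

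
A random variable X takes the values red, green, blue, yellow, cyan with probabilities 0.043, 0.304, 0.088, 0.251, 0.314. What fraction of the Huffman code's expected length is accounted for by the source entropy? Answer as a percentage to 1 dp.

96.3%

Entropy H = −Σ p log₂ p ≈ 2.0513 bits.
Huffman merges: 43/1000+11/125→131/1000; 131/1000+251/1000→191/500; 38/125+157/500→309/500; 191/500+309/500→1. L = 2131/1000 ≈ 2.1310.
Efficiency = H/L = 2.0513/2.1310 = 96.3%.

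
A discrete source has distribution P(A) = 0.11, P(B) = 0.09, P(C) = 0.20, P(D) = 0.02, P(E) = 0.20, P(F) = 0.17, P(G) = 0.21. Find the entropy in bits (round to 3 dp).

H = −Σ pᵢ log₂ pᵢ.
−0.11·log₂(0.11) = 0.3503
−0.09·log₂(0.09) = 0.3127
−0.20·log₂(0.20) = 0.4644
−0.02·log₂(0.02) = 0.1129
−0.20·log₂(0.20) = 0.4644
−0.17·log₂(0.17) = 0.4346
−0.21·log₂(0.21) = 0.4728
Sum ≈ 2.6120 → 2.612 bits.

2.612 bits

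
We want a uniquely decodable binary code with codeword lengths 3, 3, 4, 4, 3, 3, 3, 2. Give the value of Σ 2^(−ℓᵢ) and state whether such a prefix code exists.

1; yes

With common denominator 2^4 = 16: Σ 2^(−ℓᵢ) = 2/16 + 2/16 + 1/16 + 1/16 + 2/16 + 2/16 + 2/16 + 4/16 = 16/16 = 1.
Kraft's inequality requires Σ ≤ 1; here Σ = 1 ≤ 1, so such a prefix code exists.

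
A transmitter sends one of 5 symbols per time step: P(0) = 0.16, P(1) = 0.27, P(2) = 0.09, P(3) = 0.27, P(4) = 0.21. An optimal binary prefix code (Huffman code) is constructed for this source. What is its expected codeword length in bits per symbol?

2.25 bits/symbol

Repeatedly combine the two least-probable nodes; the expected code length is the sum of the merged weights.
merge 9/100 + 4/25 → 1/4
merge 21/100 + 1/4 → 23/50
merge 27/100 + 27/100 → 27/50
merge 23/50 + 27/50 → 1
L = 1/4 + 23/50 + 27/50 + 1 = 9/4 = 2.25 bits/symbol.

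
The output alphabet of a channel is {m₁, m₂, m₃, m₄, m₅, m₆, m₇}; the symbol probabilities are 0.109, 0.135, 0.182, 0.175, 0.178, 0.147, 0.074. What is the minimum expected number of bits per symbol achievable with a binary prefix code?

Repeatedly combine the two least-probable nodes; the expected code length is the sum of the merged weights.
merge 37/500 + 109/1000 → 183/1000
merge 27/200 + 147/1000 → 141/500
merge 7/40 + 89/500 → 353/1000
merge 91/500 + 183/1000 → 73/200
merge 141/500 + 353/1000 → 127/200
merge 73/200 + 127/200 → 1
L = 183/1000 + 141/500 + 353/1000 + 73/200 + 127/200 + 1 = 1409/500 = 2.818 bits/symbol.

2.818 bits/symbol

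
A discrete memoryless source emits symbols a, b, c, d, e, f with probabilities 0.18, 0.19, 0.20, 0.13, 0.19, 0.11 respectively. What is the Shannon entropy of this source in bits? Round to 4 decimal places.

H = −Σ pᵢ log₂ pᵢ.
−0.18·log₂(0.18) = 0.4453
−0.19·log₂(0.19) = 0.4552
−0.20·log₂(0.20) = 0.4644
−0.13·log₂(0.13) = 0.3826
−0.19·log₂(0.19) = 0.4552
−0.11·log₂(0.11) = 0.3503
Sum ≈ 2.5531 → 2.5531 bits.

2.5531 bits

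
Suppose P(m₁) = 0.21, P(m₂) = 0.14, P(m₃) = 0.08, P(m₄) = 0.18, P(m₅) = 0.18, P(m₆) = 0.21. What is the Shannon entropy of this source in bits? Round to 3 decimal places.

H = −Σ pᵢ log₂ pᵢ.
−0.21·log₂(0.21) = 0.4728
−0.14·log₂(0.14) = 0.3971
−0.08·log₂(0.08) = 0.2915
−0.18·log₂(0.18) = 0.4453
−0.18·log₂(0.18) = 0.4453
−0.21·log₂(0.21) = 0.4728
Sum ≈ 2.5249 → 2.525 bits.

2.525 bits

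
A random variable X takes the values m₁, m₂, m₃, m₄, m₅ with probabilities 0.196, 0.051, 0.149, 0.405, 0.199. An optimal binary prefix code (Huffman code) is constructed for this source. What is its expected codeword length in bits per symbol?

2.19 bits/symbol

Repeatedly combine the two least-probable nodes; the expected code length is the sum of the merged weights.
merge 51/1000 + 149/1000 → 1/5
merge 49/250 + 199/1000 → 79/200
merge 1/5 + 79/200 → 119/200
merge 81/200 + 119/200 → 1
L = 1/5 + 79/200 + 119/200 + 1 = 219/100 = 2.19 bits/symbol.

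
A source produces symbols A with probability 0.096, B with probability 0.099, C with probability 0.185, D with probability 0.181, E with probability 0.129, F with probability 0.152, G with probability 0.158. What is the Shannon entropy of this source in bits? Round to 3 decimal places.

2.766 bits

H = −Σ pᵢ log₂ pᵢ.
−0.096·log₂(0.096) = 0.3246
−0.099·log₂(0.099) = 0.3303
−0.185·log₂(0.185) = 0.4504
−0.181·log₂(0.181) = 0.4463
−0.129·log₂(0.129) = 0.3811
−0.152·log₂(0.152) = 0.4131
−0.158·log₂(0.158) = 0.4206
Sum ≈ 2.7664 → 2.766 bits.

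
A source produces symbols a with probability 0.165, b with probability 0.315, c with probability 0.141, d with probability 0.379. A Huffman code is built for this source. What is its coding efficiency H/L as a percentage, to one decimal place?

Entropy H = −Σ p log₂ p ≈ 1.8829 bits.
Huffman merges: 141/1000+33/200→153/500; 153/500+63/200→621/1000; 379/1000+621/1000→1. L = 1927/1000 ≈ 1.9270.
Efficiency = H/L = 1.8829/1.9270 = 97.7%.

97.7%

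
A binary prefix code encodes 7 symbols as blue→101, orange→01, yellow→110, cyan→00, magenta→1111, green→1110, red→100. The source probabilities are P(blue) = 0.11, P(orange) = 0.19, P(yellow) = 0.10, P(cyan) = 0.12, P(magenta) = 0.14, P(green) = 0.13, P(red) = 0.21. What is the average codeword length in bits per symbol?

L̄ = Σ pᵢ·ℓᵢ = 0.11·3 + 0.19·2 + 0.10·3 + 0.12·2 + 0.14·4 + 0.13·4 + 0.21·3 = 2.96 bits/symbol.

2.96 bits/symbol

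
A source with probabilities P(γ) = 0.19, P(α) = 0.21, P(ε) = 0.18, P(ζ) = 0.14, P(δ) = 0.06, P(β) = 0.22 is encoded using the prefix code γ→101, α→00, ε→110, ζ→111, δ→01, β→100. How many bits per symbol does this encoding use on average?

2.73 bits/symbol

L̄ = Σ pᵢ·ℓᵢ = 0.19·3 + 0.21·2 + 0.18·3 + 0.14·3 + 0.06·2 + 0.22·3 = 2.73 bits/symbol.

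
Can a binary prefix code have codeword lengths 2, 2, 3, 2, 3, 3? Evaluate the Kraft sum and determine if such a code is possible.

With common denominator 2^3 = 8: Σ 2^(−ℓᵢ) = 2/8 + 2/8 + 1/8 + 2/8 + 1/8 + 1/8 = 9/8 = 1.125.
Kraft's inequality requires Σ ≤ 1; here Σ = 1.125 > 1, so no such prefix code exists.

1.125; no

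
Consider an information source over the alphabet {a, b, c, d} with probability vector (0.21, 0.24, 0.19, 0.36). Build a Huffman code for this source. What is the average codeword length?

Repeatedly combine the two least-probable nodes; the expected code length is the sum of the merged weights.
merge 19/100 + 21/100 → 2/5
merge 6/25 + 9/25 → 3/5
merge 2/5 + 3/5 → 1
L = 2/5 + 3/5 + 1 = 2 bits/symbol.

2 bits/symbol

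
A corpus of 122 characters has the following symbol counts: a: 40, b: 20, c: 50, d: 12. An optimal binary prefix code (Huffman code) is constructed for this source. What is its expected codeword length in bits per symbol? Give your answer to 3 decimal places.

1.852 bits/symbol

Probabilities are the counts divided by 122.
Repeatedly combine the two least-probable nodes; the expected code length is the sum of the merged weights.
merge 6/61 + 10/61 → 16/61
merge 16/61 + 20/61 → 36/61
merge 25/61 + 36/61 → 1
L = 16/61 + 36/61 + 1 = 113/61 ≈ 1.852 bits/symbol.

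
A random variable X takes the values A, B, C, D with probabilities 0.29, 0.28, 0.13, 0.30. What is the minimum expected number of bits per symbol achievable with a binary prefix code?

Repeatedly combine the two least-probable nodes; the expected code length is the sum of the merged weights.
merge 13/100 + 7/25 → 41/100
merge 29/100 + 3/10 → 59/100
merge 41/100 + 59/100 → 1
L = 41/100 + 59/100 + 1 = 2 bits/symbol.

2 bits/symbol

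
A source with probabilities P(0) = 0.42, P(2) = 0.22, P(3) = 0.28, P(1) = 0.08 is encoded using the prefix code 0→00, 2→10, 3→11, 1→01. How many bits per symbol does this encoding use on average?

L̄ = Σ pᵢ·ℓᵢ = 0.42·2 + 0.22·2 + 0.28·2 + 0.08·2 = 2 bits/symbol.

2 bits/symbol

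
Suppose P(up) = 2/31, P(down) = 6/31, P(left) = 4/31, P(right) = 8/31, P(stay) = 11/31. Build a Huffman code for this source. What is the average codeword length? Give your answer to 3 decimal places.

2.194 bits/symbol

Repeatedly combine the two least-probable nodes; the expected code length is the sum of the merged weights.
merge 2/31 + 4/31 → 6/31
merge 6/31 + 6/31 → 12/31
merge 8/31 + 11/31 → 19/31
merge 12/31 + 19/31 → 1
L = 6/31 + 12/31 + 19/31 + 1 = 68/31 ≈ 2.194 bits/symbol.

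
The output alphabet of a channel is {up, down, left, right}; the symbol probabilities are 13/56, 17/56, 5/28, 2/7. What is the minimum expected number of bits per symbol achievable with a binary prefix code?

2 bits/symbol

Repeatedly combine the two least-probable nodes; the expected code length is the sum of the merged weights.
merge 5/28 + 13/56 → 23/56
merge 2/7 + 17/56 → 33/56
merge 23/56 + 33/56 → 1
L = 23/56 + 33/56 + 1 = 2 bits/symbol.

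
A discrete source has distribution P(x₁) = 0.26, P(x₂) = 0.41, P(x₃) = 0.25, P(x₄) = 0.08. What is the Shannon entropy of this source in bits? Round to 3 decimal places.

H = −Σ pᵢ log₂ pᵢ.
−0.26·log₂(0.26) = 0.5053
−0.41·log₂(0.41) = 0.5274
−0.25·log₂(0.25) = 0.5000
−0.08·log₂(0.08) = 0.2915
Sum ≈ 1.8242 → 1.824 bits.

1.824 bits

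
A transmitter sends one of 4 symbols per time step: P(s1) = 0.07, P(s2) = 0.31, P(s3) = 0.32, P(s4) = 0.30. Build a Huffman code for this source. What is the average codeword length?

2 bits/symbol

Repeatedly combine the two least-probable nodes; the expected code length is the sum of the merged weights.
merge 7/100 + 3/10 → 37/100
merge 31/100 + 8/25 → 63/100
merge 37/100 + 63/100 → 1
L = 37/100 + 63/100 + 1 = 2 bits/symbol.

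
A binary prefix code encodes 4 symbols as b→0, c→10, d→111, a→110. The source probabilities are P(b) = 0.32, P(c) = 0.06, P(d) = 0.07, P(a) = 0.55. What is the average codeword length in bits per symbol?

L̄ = Σ pᵢ·ℓᵢ = 0.32·1 + 0.06·2 + 0.07·3 + 0.55·3 = 2.3 bits/symbol.

2.3 bits/symbol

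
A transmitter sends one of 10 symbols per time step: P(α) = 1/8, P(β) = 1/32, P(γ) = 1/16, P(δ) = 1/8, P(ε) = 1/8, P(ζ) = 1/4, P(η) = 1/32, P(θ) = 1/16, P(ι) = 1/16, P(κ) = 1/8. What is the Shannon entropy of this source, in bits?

3.0625 bits

Each probability is a power of 1/2, so log₂(1/p) is an integer.
H = Σ p·log₂(1/p) = 1/8·3 + 1/32·5 + 1/16·4 + 1/8·3 + 1/8·3 + 1/4·2 + 1/32·5 + 1/16·4 + 1/16·4 + 1/8·3 = 3.0625 bits.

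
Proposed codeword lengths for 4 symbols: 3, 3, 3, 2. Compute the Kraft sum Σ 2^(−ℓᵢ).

With common denominator 2^3 = 8: Σ 2^(−ℓᵢ) = 1/8 + 1/8 + 1/8 + 2/8 = 5/8 = 0.625.

0.625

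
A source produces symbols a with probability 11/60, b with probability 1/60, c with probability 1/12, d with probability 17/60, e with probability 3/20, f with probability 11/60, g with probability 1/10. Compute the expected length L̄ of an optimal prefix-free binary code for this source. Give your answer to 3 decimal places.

2.633 bits/symbol

Repeatedly combine the two least-probable nodes; the expected code length is the sum of the merged weights.
merge 1/60 + 1/12 → 1/10
merge 1/10 + 1/10 → 1/5
merge 3/20 + 11/60 → 1/3
merge 11/60 + 1/5 → 23/60
merge 17/60 + 1/3 → 37/60
merge 23/60 + 37/60 → 1
L = 1/10 + 1/5 + 1/3 + 23/60 + 37/60 + 1 = 79/30 ≈ 2.633 bits/symbol.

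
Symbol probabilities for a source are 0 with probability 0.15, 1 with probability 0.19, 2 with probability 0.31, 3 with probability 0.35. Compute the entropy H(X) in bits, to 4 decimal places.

H = −Σ pᵢ log₂ pᵢ.
−0.15·log₂(0.15) = 0.4105
−0.19·log₂(0.19) = 0.4552
−0.31·log₂(0.31) = 0.5238
−0.35·log₂(0.35) = 0.5301
Sum ≈ 1.9197 → 1.9197 bits.

1.9197 bits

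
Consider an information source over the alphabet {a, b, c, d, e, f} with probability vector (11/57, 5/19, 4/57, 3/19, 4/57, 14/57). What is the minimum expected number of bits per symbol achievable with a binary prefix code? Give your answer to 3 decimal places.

2.439 bits/symbol

Repeatedly combine the two least-probable nodes; the expected code length is the sum of the merged weights.
merge 4/57 + 4/57 → 8/57
merge 8/57 + 3/19 → 17/57
merge 11/57 + 14/57 → 25/57
merge 5/19 + 17/57 → 32/57
merge 25/57 + 32/57 → 1
L = 8/57 + 17/57 + 25/57 + 32/57 + 1 = 139/57 ≈ 2.439 bits/symbol.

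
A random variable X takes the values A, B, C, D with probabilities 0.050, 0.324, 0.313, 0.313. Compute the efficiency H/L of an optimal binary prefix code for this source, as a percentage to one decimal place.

89.6%

Entropy H = −Σ p log₂ p ≈ 1.7919 bits.
Huffman merges: 1/20+313/1000→363/1000; 313/1000+81/250→637/1000; 363/1000+637/1000→1. L = 2 ≈ 2.0000.
Efficiency = H/L = 1.7919/2.0000 = 89.6%.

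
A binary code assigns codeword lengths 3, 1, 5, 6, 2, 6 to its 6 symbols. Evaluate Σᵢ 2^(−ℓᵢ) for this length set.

0.9375

With common denominator 2^6 = 64: Σ 2^(−ℓᵢ) = 8/64 + 32/64 + 2/64 + 1/64 + 16/64 + 1/64 = 60/64 = 0.9375.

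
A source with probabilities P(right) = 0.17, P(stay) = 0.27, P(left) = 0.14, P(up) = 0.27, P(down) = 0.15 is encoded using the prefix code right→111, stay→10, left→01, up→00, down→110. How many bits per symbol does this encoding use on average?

L̄ = Σ pᵢ·ℓᵢ = 0.17·3 + 0.27·2 + 0.14·2 + 0.27·2 + 0.15·3 = 2.32 bits/symbol.

2.32 bits/symbol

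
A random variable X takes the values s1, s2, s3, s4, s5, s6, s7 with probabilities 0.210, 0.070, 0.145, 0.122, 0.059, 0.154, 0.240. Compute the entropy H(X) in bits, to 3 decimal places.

H = −Σ pᵢ log₂ pᵢ.
−0.210·log₂(0.210) = 0.4728
−0.070·log₂(0.070) = 0.2686
−0.145·log₂(0.145) = 0.4040
−0.122·log₂(0.122) = 0.3703
−0.059·log₂(0.059) = 0.2409
−0.154·log₂(0.154) = 0.4156
−0.240·log₂(0.240) = 0.4941
Sum ≈ 2.6663 → 2.666 bits.

2.666 bits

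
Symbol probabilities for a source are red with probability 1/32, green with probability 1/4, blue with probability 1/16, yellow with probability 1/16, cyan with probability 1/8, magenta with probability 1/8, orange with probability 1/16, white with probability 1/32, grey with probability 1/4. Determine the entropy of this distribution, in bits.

2.8125 bits

Each probability is a power of 1/2, so log₂(1/p) is an integer.
H = Σ p·log₂(1/p) = 1/32·5 + 1/4·2 + 1/16·4 + 1/16·4 + 1/8·3 + 1/8·3 + 1/16·4 + 1/32·5 + 1/4·2 = 2.8125 bits.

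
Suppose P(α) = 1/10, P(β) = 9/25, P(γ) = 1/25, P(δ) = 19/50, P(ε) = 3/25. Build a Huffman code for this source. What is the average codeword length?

Repeatedly combine the two least-probable nodes; the expected code length is the sum of the merged weights.
merge 1/25 + 1/10 → 7/50
merge 3/25 + 7/50 → 13/50
merge 13/50 + 9/25 → 31/50
merge 19/50 + 31/50 → 1
L = 7/50 + 13/50 + 31/50 + 1 = 101/50 = 2.02 bits/symbol.

2.02 bits/symbol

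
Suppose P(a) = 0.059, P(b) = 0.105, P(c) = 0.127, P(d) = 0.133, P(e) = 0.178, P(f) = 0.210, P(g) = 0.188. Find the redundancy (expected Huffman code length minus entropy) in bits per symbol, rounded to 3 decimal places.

Entropy H = −Σ p log₂ p ≈ 2.7169 bits.
Huffman merges: 59/1000+21/200→41/250; 127/1000+133/1000→13/50; 41/250+89/500→171/500; 47/250+21/100→199/500; 13/50+171/500→301/500; 199/500+301/500→1. L = 1383/500 ≈ 2.7660.
L − H = 2.7660 − 2.7169 = 0.049 bits.

0.049 bits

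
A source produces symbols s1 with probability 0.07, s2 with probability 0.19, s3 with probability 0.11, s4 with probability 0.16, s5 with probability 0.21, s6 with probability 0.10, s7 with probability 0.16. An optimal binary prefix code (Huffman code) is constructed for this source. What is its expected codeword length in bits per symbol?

Repeatedly combine the two least-probable nodes; the expected code length is the sum of the merged weights.
merge 7/100 + 1/10 → 17/100
merge 11/100 + 4/25 → 27/100
merge 4/25 + 17/100 → 33/100
merge 19/100 + 21/100 → 2/5
merge 27/100 + 33/100 → 3/5
merge 2/5 + 3/5 → 1
L = 17/100 + 27/100 + 33/100 + 2/5 + 3/5 + 1 = 277/100 = 2.77 bits/symbol.

2.77 bits/symbol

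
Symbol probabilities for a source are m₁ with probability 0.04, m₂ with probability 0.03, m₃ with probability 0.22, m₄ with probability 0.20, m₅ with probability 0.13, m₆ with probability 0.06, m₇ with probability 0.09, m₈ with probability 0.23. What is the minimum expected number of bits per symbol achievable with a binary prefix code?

2.75 bits/symbol

Repeatedly combine the two least-probable nodes; the expected code length is the sum of the merged weights.
merge 3/100 + 1/25 → 7/100
merge 3/50 + 7/100 → 13/100
merge 9/100 + 13/100 → 11/50
merge 13/100 + 1/5 → 33/100
merge 11/50 + 11/50 → 11/25
merge 23/100 + 33/100 → 14/25
merge 11/25 + 14/25 → 1
L = 7/100 + 13/100 + 11/50 + 33/100 + 11/25 + 14/25 + 1 = 11/4 = 2.75 bits/symbol.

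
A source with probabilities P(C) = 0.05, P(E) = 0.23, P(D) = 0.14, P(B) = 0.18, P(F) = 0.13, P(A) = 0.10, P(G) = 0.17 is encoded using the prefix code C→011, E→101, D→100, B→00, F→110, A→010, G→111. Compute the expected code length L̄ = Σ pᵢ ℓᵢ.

2.82 bits/symbol

L̄ = Σ pᵢ·ℓᵢ = 0.05·3 + 0.23·3 + 0.14·3 + 0.18·2 + 0.13·3 + 0.10·3 + 0.17·3 = 2.82 bits/symbol.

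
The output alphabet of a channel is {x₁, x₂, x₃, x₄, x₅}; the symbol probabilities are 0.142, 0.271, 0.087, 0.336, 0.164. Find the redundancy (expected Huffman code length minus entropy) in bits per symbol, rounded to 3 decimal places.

Entropy H = −Σ p log₂ p ≈ 2.1733 bits.
Huffman merges: 87/1000+71/500→229/1000; 41/250+229/1000→393/1000; 271/1000+42/125→607/1000; 393/1000+607/1000→1. L = 2229/1000 ≈ 2.2290.
L − H = 2.2290 − 2.1733 = 0.056 bits.

0.056 bits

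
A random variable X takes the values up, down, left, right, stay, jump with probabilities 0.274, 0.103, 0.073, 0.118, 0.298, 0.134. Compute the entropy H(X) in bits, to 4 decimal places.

H = −Σ pᵢ log₂ pᵢ.
−0.274·log₂(0.274) = 0.5118
−0.103·log₂(0.103) = 0.3378
−0.073·log₂(0.073) = 0.2756
−0.118·log₂(0.118) = 0.3638
−0.298·log₂(0.298) = 0.5205
−0.134·log₂(0.134) = 0.3886
Sum ≈ 2.3980 → 2.3980 bits.

2.3980 bits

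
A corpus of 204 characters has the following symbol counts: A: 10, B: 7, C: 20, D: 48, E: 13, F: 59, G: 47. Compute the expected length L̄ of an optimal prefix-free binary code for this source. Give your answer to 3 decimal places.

Probabilities are the counts divided by 204.
Repeatedly combine the two least-probable nodes; the expected code length is the sum of the merged weights.
merge 7/204 + 5/102 → 1/12
merge 13/204 + 1/12 → 5/34
merge 5/51 + 5/34 → 25/102
merge 47/204 + 4/17 → 95/204
merge 25/102 + 59/204 → 109/204
merge 95/204 + 109/204 → 1
L = 1/12 + 5/34 + 25/102 + 95/204 + 109/204 + 1 = 505/204 ≈ 2.475 bits/symbol.

2.475 bits/symbol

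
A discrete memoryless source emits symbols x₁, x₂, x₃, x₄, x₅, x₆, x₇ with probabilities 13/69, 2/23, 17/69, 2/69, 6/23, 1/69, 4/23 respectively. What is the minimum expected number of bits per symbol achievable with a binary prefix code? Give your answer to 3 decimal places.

Repeatedly combine the two least-probable nodes; the expected code length is the sum of the merged weights.
merge 1/69 + 2/69 → 1/23
merge 1/23 + 2/23 → 3/23
merge 3/23 + 4/23 → 7/23
merge 13/69 + 17/69 → 10/23
merge 6/23 + 7/23 → 13/23
merge 10/23 + 13/23 → 1
L = 1/23 + 3/23 + 7/23 + 10/23 + 13/23 + 1 = 57/23 ≈ 2.478 bits/symbol.

2.478 bits/symbol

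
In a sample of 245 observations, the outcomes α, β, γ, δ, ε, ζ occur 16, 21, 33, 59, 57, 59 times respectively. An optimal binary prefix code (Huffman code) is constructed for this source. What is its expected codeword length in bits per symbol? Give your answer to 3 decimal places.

2.437 bits/symbol

Probabilities are the counts divided by 245.
Repeatedly combine the two least-probable nodes; the expected code length is the sum of the merged weights.
merge 16/245 + 3/35 → 37/245
merge 33/245 + 37/245 → 2/7
merge 57/245 + 59/245 → 116/245
merge 59/245 + 2/7 → 129/245
merge 116/245 + 129/245 → 1
L = 37/245 + 2/7 + 116/245 + 129/245 + 1 = 597/245 ≈ 2.437 bits/symbol.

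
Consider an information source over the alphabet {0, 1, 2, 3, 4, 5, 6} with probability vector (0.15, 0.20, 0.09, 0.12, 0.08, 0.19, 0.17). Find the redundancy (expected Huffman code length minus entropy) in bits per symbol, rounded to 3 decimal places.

0.044 bits

Entropy H = −Σ p log₂ p ≈ 2.7360 bits.
Huffman merges: 2/25+9/100→17/100; 3/25+3/20→27/100; 17/100+17/100→17/50; 19/100+1/5→39/100; 27/100+17/50→61/100; 39/100+61/100→1. L = 139/50 ≈ 2.7800.
L − H = 2.7800 − 2.7360 = 0.044 bits.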